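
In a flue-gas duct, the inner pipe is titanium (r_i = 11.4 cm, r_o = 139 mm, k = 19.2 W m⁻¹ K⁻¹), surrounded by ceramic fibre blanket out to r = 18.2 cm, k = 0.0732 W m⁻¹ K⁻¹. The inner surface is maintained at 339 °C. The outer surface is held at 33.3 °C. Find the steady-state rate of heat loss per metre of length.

Q' = 520 W/m

Resistance network (inner→outer):
  R'_titanium = ln(0.139/0.114)/(2πk) = 0.1983/(2π·19.2) = 0.001644 m·K/W
  R'_ceramic fibre blanket = ln(0.182/0.139)/(2πk) = 0.2695/(2π·0.0732) = 0.5860 m·K/W
ΣR = 0.001644 + 0.5860 = 0.5876 m·K/W
Q' = ΔT/ΣR = (339 °C − 33.3 °C)/0.5876 = 520 W/m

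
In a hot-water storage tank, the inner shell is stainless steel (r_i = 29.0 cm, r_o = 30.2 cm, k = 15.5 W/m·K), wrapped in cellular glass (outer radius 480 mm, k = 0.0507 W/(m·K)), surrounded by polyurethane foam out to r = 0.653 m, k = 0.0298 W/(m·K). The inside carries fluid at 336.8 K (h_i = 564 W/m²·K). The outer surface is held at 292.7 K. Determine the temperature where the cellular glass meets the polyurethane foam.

Series thermal resistances, inner to outer:
  R_conv,in = 1/(4πr²h) = 1/(4π·0.290²·564) = 0.001678 K/W
  R_stainless steel = (1/0.290 − 1/0.302)/(4πk) = 0.1370/(4π·15.5) = 7.035×10^-4 K/W
  R_cellular glass = (1/0.302 − 1/0.480)/(4πk) = 1.228/(4π·0.0507) = 1.927 K/W
  R_polyurethane foam = (1/0.480 − 1/0.653)/(4πk) = 0.5519/(4π·0.0298) = 1.474 K/W
ΣR = 0.001678 + 7.035×10^-4 + 1.927 + 1.474 = 3.403 K/W
Q = ΔT/ΣR = (336.8 K − 292.7 K)/3.403 = 12.96 W
From the inner boundary to the cellular glass/polyurethane foam interface, ΣR_partial = 1.929 K/W.
T_interface = T_in − Q·ΣR_partial = 336.8 K − (12.96)(1.929) = 311.8 K

T = 311.8 K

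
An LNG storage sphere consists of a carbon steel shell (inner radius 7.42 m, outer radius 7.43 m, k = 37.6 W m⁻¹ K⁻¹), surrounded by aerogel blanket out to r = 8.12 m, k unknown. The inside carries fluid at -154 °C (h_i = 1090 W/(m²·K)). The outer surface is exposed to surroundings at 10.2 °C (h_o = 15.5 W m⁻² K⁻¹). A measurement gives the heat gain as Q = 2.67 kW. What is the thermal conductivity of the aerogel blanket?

ΣR = ΔT/Q = |-154 − 10.2|/2670 = 0.06150 K/W
Known resistances:
  R_conv,in = 1/(4πr²h) = 1/(4π·7.42²·1090) = 1.326×10^-6 K/W
  R_carbon steel = (1/7.42 − 1/7.43)/(4πk) = 1.814×10^-4/(4π·37.6) = 3.839×10^-7 K/W
  R_conv,out = 1/(4πr²h) = 1/(4π·8.12²·15.5) = 7.787×10^-5 K/W
R_aerogel blanket = ΣR − ΣR_known = 0.06150 − 7.958×10^-5 = 0.06142 K/W
(1/r₁−1/r₂)/(4πk) = 0.06142 ⇒ k = 0.01144/(4π·0.06142) = 0.0148 W/m·K

k = 0.0148 W/m·K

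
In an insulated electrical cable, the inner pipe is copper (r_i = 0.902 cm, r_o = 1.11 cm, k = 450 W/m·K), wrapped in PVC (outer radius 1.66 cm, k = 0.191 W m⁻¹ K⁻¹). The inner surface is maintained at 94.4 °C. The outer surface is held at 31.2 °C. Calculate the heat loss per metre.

Treat each layer as a resistance in series:
  R'_copper = ln(0.0111/0.00902)/(2πk) = 0.2075/(2π·450) = 7.339×10^-5 m·K/W
  R'_PVC = ln(0.0166/0.0111)/(2πk) = 0.4025/(2π·0.191) = 0.3354 m·K/W
ΣR = 7.339×10^-5 + 0.3354 = 0.3355 m·K/W
Q' = ΔT/ΣR = (94.4 °C − 31.2 °C)/0.3355 = 188 W/m

Q' = 188 W/m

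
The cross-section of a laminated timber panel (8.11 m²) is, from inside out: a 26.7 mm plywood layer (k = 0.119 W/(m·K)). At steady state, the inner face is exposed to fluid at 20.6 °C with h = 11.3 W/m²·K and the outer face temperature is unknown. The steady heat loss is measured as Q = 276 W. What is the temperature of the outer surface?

Sum the resistances:
  R_conv,in = 1/(hA) = 1/(11.3·8.11) = 0.01091 K/W
  R_plywood = L/(kA) = 0.0267/(0.119·8.11) = 0.02767 K/W
ΣR = 0.03858 K/W
ΔT = Q·ΣR = 276 × 0.03858 = 10.65 K
Heat flows outward, so T_out = T_in − ΔT = 20.6 − 10.65 = 9.95 °C

T_out = 9.95 °C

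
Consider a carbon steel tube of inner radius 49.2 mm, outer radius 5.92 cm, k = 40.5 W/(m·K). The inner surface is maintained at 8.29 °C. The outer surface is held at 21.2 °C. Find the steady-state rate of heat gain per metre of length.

Q' = 17800 W/m

Q' = 2πk·ΔT/ln(r₂/r₁) = 2π × 40.5 × 12.91 / ln(0.0592/0.0492) = 17800 W/m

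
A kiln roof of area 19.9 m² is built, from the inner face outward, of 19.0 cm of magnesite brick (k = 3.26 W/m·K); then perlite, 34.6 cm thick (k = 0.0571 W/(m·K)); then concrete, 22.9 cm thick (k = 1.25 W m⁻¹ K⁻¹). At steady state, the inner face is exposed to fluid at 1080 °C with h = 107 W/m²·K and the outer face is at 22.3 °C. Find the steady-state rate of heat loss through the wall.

Resistance network (inner→outer):
  R_conv,in = 1/(hA) = 1/(107·19.9) = 4.696×10^-4 K/W
  R_magnesite brick = L/(kA) = 0.190/(3.26·19.9) = 0.002929 K/W
  R_perlite = L/(kA) = 0.346/(0.0571·19.9) = 0.3045 K/W
  R_concrete = L/(kA) = 0.229/(1.25·19.9) = 0.009206 K/W
ΣR = 4.696×10^-4 + 0.002929 + 0.3045 + 0.009206 = 0.3171 K/W
Q = ΔT/ΣR = (1080 °C − 22.3 °C)/0.3171 = 3340 W

Q = 3.34 kW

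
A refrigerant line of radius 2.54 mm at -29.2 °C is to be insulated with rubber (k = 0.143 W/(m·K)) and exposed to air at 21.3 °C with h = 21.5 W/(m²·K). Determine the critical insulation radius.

For a cylinder, r_cr = k_ins/h = 0.143/21.5 = 0.00665 m = 0.665 cm

r_cr = 0.665 cm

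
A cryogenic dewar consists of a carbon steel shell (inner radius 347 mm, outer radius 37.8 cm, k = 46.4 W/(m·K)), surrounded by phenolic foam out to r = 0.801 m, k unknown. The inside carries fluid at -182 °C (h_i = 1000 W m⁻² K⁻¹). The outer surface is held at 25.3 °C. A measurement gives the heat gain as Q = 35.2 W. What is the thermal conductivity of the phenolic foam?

k = 0.0189 W/m·K

ΣR = ΔT/Q = |-182 − 25.3|/35.2 = 5.889 K/W
Known resistances:
  R_conv,in = 1/(4πr²h) = 1/(4π·0.347²·1000) = 6.609×10^-4 K/W
  R_carbon steel = (1/0.347 − 1/0.378)/(4πk) = 0.2363/(4π·46.4) = 4.053×10^-4 K/W
R_phenolic foam = ΣR − ΣR_known = 5.889 − 0.001066 = 5.888 K/W
(1/r₁−1/r₂)/(4πk) = 5.888 ⇒ k = 1.397/(4π·5.888) = 0.0189 W/m·K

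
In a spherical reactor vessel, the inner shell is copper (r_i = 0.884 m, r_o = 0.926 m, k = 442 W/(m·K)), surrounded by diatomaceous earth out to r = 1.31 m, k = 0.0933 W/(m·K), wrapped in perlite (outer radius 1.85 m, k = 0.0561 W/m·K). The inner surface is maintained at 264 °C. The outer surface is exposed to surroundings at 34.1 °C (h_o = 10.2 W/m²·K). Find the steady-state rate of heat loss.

Series thermal resistances, inner to outer:
  R_copper = (1/0.884 − 1/0.926)/(4πk) = 0.05131/(4π·442) = 9.237×10^-6 K/W
  R_diatomaceous earth = (1/0.926 − 1/1.31)/(4πk) = 0.3166/(4π·0.0933) = 0.2700 K/W
  R_perlite = (1/1.31 − 1/1.85)/(4πk) = 0.2228/(4π·0.0561) = 0.3161 K/W
  R_conv,out = 1/(4πr²h) = 1/(4π·1.85²·10.2) = 0.002280 K/W
ΣR = 9.237×10^-6 + 0.2700 + 0.3161 + 0.002280 = 0.5884 K/W
Q = ΔT/ΣR = (264 °C − 34.1 °C)/0.5884 = 391 W

Q = 391 W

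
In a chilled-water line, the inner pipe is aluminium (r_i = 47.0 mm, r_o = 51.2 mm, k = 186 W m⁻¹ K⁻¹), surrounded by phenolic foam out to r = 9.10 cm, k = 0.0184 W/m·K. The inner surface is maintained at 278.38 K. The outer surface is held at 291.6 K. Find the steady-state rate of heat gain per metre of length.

Q' = 2.66 W/m

Treat each layer as a resistance in series:
  R'_aluminium = ln(0.0512/0.0470)/(2πk) = 0.08559/(2π·186) = 7.324×10^-5 m·K/W
  R'_phenolic foam = ln(0.0910/0.0512)/(2πk) = 0.5751/(2π·0.0184) = 4.975 m·K/W
ΣR = 7.324×10^-5 + 4.975 = 4.975 m·K/W
Q' = ΔT/ΣR = (278.38 K − 291.6 K)/4.975 = -2.66 W/m
(Negative Q' ⇒ heat flows inward; heat gain = 2.66 W/m.)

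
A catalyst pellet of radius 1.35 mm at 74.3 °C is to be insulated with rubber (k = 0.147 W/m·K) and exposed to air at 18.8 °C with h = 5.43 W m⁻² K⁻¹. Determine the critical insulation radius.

r_cr = 5.41 cm

For a sphere, r_cr = 2k_ins/h = 2·0.147/5.43 = 0.0541 m = 5.41 cm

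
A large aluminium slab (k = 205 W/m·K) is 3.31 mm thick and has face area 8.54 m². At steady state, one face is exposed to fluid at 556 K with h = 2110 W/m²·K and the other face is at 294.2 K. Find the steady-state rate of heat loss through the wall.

Q = 4560 kW

Resistance network (inner→outer):
  R_conv,in = 1/(hA) = 1/(2110·8.54) = 5.550×10^-5 K/W
  R_aluminium = L/(kA) = 0.00331/(205·8.54) = 1.891×10^-6 K/W
ΣR = 5.550×10^-5 + 1.891×10^-6 = 5.739×10^-5 K/W
Q = ΔT/ΣR = (556 K − 294.2 K)/5.739×10^-5 = 4.56×10^6 W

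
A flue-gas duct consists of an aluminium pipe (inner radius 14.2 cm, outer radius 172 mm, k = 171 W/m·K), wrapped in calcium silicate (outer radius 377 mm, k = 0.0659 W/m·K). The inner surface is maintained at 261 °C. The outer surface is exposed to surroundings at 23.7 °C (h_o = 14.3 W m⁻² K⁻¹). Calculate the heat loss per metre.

Series thermal resistances, inner to outer:
  R'_aluminium = ln(0.172/0.142)/(2πk) = 0.1917/(2π·171) = 1.784×10^-4 m·K/W
  R'_calcium silicate = ln(0.377/0.172)/(2πk) = 0.7848/(2π·0.0659) = 1.895 m·K/W
  R'_conv,out = 1/(2πr h) = 1/(2π·0.377·14.3) = 0.02952 m·K/W
ΣR = 1.784×10^-4 + 1.895 + 0.02952 = 1.925 m·K/W
Q' = ΔT/ΣR = (261 °C − 23.7 °C)/1.925 = 123 W/m

Q' = 123 W/m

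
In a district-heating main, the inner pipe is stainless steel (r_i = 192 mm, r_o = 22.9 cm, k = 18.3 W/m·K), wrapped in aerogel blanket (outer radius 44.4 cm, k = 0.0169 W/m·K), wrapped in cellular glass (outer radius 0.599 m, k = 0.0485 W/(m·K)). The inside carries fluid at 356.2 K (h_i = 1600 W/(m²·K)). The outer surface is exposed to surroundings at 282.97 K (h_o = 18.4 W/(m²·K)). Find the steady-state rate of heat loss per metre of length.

Resistance network (inner→outer):
  R'_conv,in = 1/(2πr h) = 1/(2π·0.192·1600) = 5.181×10^-4 m·K/W
  R'_stainless steel = ln(0.229/0.192)/(2πk) = 0.1762/(2π·18.3) = 0.001533 m·K/W
  R'_aerogel blanket = ln(0.444/0.229)/(2πk) = 0.6621/(2π·0.0169) = 6.235 m·K/W
  R'_cellular glass = ln(0.599/0.444)/(2πk) = 0.2994/(2π·0.0485) = 0.9826 m·K/W
  R'_conv,out = 1/(2πr h) = 1/(2π·0.599·18.4) = 0.01444 m·K/W
ΣR = 5.181×10^-4 + 0.001533 + 6.235 + 0.9826 + 0.01444 = 7.234 m·K/W
Q' = ΔT/ΣR = (356.2 K − 282.97 K)/7.234 = 10.1 W/m

Q' = 10.1 W/m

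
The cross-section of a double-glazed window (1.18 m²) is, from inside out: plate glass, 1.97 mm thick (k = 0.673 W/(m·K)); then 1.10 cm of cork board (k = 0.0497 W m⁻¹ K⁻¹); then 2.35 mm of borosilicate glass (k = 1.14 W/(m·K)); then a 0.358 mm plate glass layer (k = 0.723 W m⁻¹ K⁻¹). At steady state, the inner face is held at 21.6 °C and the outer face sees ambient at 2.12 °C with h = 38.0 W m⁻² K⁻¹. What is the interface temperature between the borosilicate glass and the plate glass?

Resistance network (inner→outer):
  R_plate glass = L/(kA) = 0.00197/(0.673·1.18) = 0.002481 K/W
  R_cork board = L/(kA) = 0.0110/(0.0497·1.18) = 0.1876 K/W
  R_borosilicate glass = L/(kA) = 0.00235/(1.14·1.18) = 0.001747 K/W
  R_plate glass = L/(kA) = 3.58×10^-4/(0.723·1.18) = 4.196×10^-4 K/W
  R_conv,out = 1/(hA) = 1/(38.0·1.18) = 0.02230 K/W
ΣR = 0.002481 + 0.1876 + 0.001747 + 4.196×10^-4 + 0.02230 = 0.2145 K/W
Q = ΔT/ΣR = (21.6 °C − 2.12 °C)/0.2145 = 90.82 W
From the inner boundary to the borosilicate glass/plate glass interface, ΣR_partial = 0.1918 K/W.
T_interface = T_in − Q·ΣR_partial = 21.6 °C − (90.82)(0.1918) = 4.18 °C

T = 4.18 °C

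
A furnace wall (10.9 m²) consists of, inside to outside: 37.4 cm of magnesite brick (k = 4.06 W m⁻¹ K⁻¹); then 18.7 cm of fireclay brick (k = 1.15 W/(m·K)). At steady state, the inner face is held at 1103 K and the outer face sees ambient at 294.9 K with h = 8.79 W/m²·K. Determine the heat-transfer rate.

Resistance network (inner→outer):
  R_magnesite brick = L/(kA) = 0.374/(4.06·10.9) = 0.008451 K/W
  R_fireclay brick = L/(kA) = 0.187/(1.15·10.9) = 0.01492 K/W
  R_conv,out = 1/(hA) = 1/(8.79·10.9) = 0.01044 K/W
ΣR = 0.008451 + 0.01492 + 0.01044 = 0.03381 K/W
Q = ΔT/ΣR = (1103 K − 294.9 K)/0.03381 = 23900 W

Q = 23.9 kW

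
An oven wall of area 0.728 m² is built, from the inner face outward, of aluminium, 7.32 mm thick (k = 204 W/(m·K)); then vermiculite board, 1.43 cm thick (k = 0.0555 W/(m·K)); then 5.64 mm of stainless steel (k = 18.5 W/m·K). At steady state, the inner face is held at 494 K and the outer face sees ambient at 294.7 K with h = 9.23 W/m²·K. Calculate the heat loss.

Series thermal resistances, inner to outer:
  R_aluminium = L/(kA) = 0.00732/(204·0.728) = 4.929×10^-5 K/W
  R_vermiculite board = L/(kA) = 0.0143/(0.0555·0.728) = 0.3539 K/W
  R_stainless steel = L/(kA) = 0.00564/(18.5·0.728) = 4.188×10^-4 K/W
  R_conv,out = 1/(hA) = 1/(9.23·0.728) = 0.1488 K/W
ΣR = 4.929×10^-5 + 0.3539 + 4.188×10^-4 + 0.1488 = 0.5032 K/W
Q = ΔT/ΣR = (494 K − 294.7 K)/0.5032 = 396 W

Q = 396 W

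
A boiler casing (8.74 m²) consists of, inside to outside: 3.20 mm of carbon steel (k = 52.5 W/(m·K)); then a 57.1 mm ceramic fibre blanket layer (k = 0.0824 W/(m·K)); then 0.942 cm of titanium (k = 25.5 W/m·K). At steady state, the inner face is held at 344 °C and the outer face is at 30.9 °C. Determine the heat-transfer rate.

Treat each layer as a resistance in series:
  R_carbon steel = L/(kA) = 0.00320/(52.5·8.74) = 6.974×10^-6 K/W
  R_ceramic fibre blanket = L/(kA) = 0.0571/(0.0824·8.74) = 0.07929 K/W
  R_titanium = L/(kA) = 0.00942/(25.5·8.74) = 4.227×10^-5 K/W
ΣR = 6.974×10^-6 + 0.07929 + 4.227×10^-5 = 0.07934 K/W
Q = ΔT/ΣR = (344 °C − 30.9 °C)/0.07934 = 3950 W

Q = 3.95 kW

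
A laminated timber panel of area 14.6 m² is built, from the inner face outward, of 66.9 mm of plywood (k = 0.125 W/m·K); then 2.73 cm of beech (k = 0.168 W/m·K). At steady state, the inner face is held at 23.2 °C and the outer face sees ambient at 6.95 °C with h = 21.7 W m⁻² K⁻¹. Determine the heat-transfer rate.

Resistance network (inner→outer):
  R_plywood = L/(kA) = 0.0669/(0.125·14.6) = 0.03666 K/W
  R_beech = L/(kA) = 0.0273/(0.168·14.6) = 0.01113 K/W
  R_conv,out = 1/(hA) = 1/(21.7·14.6) = 0.003156 K/W
ΣR = 0.03666 + 0.01113 + 0.003156 = 0.05095 K/W
Q = ΔT/ΣR = (23.2 °C − 6.95 °C)/0.05095 = 319 W

Q = 319 W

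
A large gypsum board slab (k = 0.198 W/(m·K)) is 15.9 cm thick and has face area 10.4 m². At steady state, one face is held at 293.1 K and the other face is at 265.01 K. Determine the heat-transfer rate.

Q = kA·ΔT/L = 0.198 × 10.4 × |293.1 K − 265.01 K| / 0.159 = 364 W

Q = 364 W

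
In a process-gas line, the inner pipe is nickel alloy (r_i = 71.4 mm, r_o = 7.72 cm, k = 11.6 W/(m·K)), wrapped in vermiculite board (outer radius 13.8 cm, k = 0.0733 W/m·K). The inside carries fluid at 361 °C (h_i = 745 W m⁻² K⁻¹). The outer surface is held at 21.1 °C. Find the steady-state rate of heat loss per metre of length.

Q' = 269 W/m

Treat each layer as a resistance in series:
  R'_conv,in = 1/(2πr h) = 1/(2π·0.0714·745) = 0.002992 m·K/W
  R'_nickel alloy = ln(0.0772/0.0714)/(2πk) = 0.07810/(2π·11.6) = 0.001072 m·K/W
  R'_vermiculite board = ln(0.138/0.0772)/(2πk) = 0.5809/(2π·0.0733) = 1.261 m·K/W
ΣR = 0.002992 + 0.001072 + 1.261 = 1.265 m·K/W
Q' = ΔT/ΣR = (361 °C − 21.1 °C)/1.265 = 269 W/m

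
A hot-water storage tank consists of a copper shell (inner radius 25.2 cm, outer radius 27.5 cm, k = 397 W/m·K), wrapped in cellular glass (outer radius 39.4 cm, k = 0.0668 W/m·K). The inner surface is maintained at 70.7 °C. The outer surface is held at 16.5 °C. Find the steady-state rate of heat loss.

Series thermal resistances, inner to outer:
  R_copper = (1/0.252 − 1/0.275)/(4πk) = 0.3319/(4π·397) = 6.653×10^-5 K/W
  R_cellular glass = (1/0.275 − 1/0.394)/(4πk) = 1.098/(4π·0.0668) = 1.308 K/W
ΣR = 6.653×10^-5 + 1.308 = 1.308 K/W
Q = ΔT/ΣR = (70.7 °C − 16.5 °C)/1.308 = 41.4 W

Q = 41.4 W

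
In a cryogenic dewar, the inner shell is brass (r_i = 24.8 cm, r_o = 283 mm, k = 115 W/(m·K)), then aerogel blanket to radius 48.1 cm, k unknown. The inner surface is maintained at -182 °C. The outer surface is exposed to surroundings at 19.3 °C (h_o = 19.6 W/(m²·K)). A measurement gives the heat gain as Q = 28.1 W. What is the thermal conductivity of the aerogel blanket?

k = 0.0162 W/m·K

ΣR = ΔT/Q = |-182 − 19.3|/28.1 = 7.164 K/W
Known resistances:
  R_brass = (1/0.248 − 1/0.283)/(4πk) = 0.4987/(4π·115) = 3.451×10^-4 K/W
  R_conv,out = 1/(4πr²h) = 1/(4π·0.481²·19.6) = 0.01755 K/W
R_aerogel blanket = ΣR − ΣR_known = 7.164 − 0.01790 = 7.146 K/W
(1/r₁−1/r₂)/(4πk) = 7.146 ⇒ k = 1.455/(4π·7.146) = 0.0162 W/m·K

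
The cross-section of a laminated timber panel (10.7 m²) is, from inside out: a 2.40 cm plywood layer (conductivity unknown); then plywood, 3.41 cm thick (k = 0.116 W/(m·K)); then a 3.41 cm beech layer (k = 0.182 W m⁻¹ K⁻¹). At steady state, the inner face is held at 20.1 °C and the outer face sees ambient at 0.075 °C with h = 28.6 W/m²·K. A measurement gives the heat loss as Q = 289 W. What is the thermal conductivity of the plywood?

ΣR = ΔT/Q = |20.1 − 0.075|/289 = 0.06929 K/W
Known resistances:
  R_plywood = L/(kA) = 0.0341/(0.116·10.7) = 0.02747 K/W
  R_beech = L/(kA) = 0.0341/(0.182·10.7) = 0.01751 K/W
  R_conv,out = 1/(hA) = 1/(28.6·10.7) = 0.003268 K/W
R_plywood = ΣR − ΣR_known = 0.06929 − 0.04825 = 0.02104 K/W
L/(kA) = 0.02104 ⇒ k = 0.0240/(0.02104·10.7) = 0.107 W/m·K

k = 0.107 W/m·K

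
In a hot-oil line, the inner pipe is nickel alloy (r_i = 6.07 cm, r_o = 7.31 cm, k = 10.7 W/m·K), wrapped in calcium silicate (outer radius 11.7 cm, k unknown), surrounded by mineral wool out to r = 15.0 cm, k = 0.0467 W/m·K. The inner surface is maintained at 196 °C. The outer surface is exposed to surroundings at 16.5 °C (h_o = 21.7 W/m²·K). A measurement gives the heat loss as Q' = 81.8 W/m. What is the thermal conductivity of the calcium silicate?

k = 0.0578 W/m·K

ΣR = ΔT/Q' = |196 − 16.5|/81.8 = 2.194 m·K/W
Known resistances:
  R'_nickel alloy = ln(0.0731/0.0607)/(2πk) = 0.1859/(2π·10.7) = 0.002765 m·K/W
  R'_mineral wool = ln(0.150/0.117)/(2πk) = 0.2485/(2π·0.0467) = 0.8468 m·K/W
  R'_conv,out = 1/(2πr h) = 1/(2π·0.150·21.7) = 0.04890 m·K/W
R_calcium silicate = ΣR − ΣR_known = 2.194 − 0.8985 = 1.296 m·K/W
ln(r₂/r₁)/(2πk) = 1.296 ⇒ k = 0.4703/(2π·1.296) = 0.0578 W/m·K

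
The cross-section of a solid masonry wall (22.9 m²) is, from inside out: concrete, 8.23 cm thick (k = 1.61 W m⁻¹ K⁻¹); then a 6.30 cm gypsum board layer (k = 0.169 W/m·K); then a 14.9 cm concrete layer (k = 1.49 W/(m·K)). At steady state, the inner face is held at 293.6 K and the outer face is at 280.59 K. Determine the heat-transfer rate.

Treat each layer as a resistance in series:
  R_concrete = L/(kA) = 0.0823/(1.61·22.9) = 0.002232 K/W
  R_gypsum board = L/(kA) = 0.0630/(0.169·22.9) = 0.01628 K/W
  R_concrete = L/(kA) = 0.149/(1.49·22.9) = 0.004367 K/W
ΣR = 0.002232 + 0.01628 + 0.004367 = 0.02288 K/W
Q = ΔT/ΣR = (293.6 K − 280.59 K)/0.02288 = 569 W

Q = 569 W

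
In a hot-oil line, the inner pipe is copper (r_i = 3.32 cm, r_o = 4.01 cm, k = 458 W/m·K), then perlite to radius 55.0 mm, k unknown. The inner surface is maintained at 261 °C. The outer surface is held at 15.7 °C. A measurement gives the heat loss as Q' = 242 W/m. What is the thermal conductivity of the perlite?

ΣR = ΔT/Q' = |261 − 15.7|/242 = 1.014 m·K/W
Known resistances:
  R'_copper = ln(0.0401/0.0332)/(2πk) = 0.1888/(2π·458) = 6.562×10^-5 m·K/W
R_perlite = ΣR − ΣR_known = 1.014 − 6.562×10^-5 = 1.014 m·K/W
ln(r₂/r₁)/(2πk) = 1.014 ⇒ k = 0.3160/(2π·1.014) = 0.0496 W/m·K

k = 0.0496 W/m·K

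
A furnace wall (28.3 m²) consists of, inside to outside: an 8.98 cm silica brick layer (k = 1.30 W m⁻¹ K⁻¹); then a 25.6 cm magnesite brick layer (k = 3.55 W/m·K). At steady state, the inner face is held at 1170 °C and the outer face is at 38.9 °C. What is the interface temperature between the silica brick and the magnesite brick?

Resistance network (inner→outer):
  R_silica brick = L/(kA) = 0.0898/(1.30·28.3) = 0.002441 K/W
  R_magnesite brick = L/(kA) = 0.256/(3.55·28.3) = 0.002548 K/W
ΣR = 0.002441 + 0.002548 = 0.004989 K/W
Q = ΔT/ΣR = (1170 °C − 38.9 °C)/0.004989 = 2.267×10^5 W
From the inner boundary to the silica brick/magnesite brick interface, ΣR_partial = 0.002441 K/W.
T_interface = T_in − Q·ΣR_partial = 1170 °C − (2.267×10^5)(0.002441) = 617 °C

T = 617 °C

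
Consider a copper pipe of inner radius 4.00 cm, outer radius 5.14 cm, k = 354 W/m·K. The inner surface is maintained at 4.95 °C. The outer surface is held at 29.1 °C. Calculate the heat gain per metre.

Q' = 2.14×10^5 W/m

Q' = 2πk·ΔT/ln(r₂/r₁) = 2π × 354 × 24.15 / ln(0.0514/0.0400) = 2.14×10^5 W/m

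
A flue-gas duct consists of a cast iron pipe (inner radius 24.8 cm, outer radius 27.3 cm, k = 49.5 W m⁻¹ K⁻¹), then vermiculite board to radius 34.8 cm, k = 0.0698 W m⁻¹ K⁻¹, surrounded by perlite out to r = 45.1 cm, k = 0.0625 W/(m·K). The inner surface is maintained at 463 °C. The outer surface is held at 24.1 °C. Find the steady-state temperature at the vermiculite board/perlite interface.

Series thermal resistances, inner to outer:
  R'_cast iron = ln(0.273/0.248)/(2πk) = 0.09604/(2π·49.5) = 3.088×10^-4 m·K/W
  R'_vermiculite board = ln(0.348/0.273)/(2πk) = 0.2427/(2π·0.0698) = 0.5535 m·K/W
  R'_perlite = ln(0.451/0.348)/(2πk) = 0.2593/(2π·0.0625) = 0.6602 m·K/W
ΣR = 3.088×10^-4 + 0.5535 + 0.6602 = 1.214 m·K/W
Q' = ΔT/ΣR = (463 °C − 24.1 °C)/1.214 = 361.5 W/m
From the inner boundary to the vermiculite board/perlite interface, ΣR_partial = 0.5538 m·K/W.
T_interface = T_in − Q'·ΣR_partial = 463 °C − (361.5)(0.5538) = 263 °C

T = 263 °C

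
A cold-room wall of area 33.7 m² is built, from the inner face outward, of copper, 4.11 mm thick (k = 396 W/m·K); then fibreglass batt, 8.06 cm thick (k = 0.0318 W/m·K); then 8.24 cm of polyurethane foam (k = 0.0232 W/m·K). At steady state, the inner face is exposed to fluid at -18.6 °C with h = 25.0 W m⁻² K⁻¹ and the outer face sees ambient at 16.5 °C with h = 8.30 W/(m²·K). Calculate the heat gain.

Q = 189 W

Treat each layer as a resistance in series:
  R_conv,in = 1/(hA) = 1/(25.0·33.7) = 0.001187 K/W
  R_copper = L/(kA) = 0.00411/(396·33.7) = 3.080×10^-7 K/W
  R_fibreglass batt = L/(kA) = 0.0806/(0.0318·33.7) = 0.07521 K/W
  R_polyurethane foam = L/(kA) = 0.0824/(0.0232·33.7) = 0.1054 K/W
  R_conv,out = 1/(hA) = 1/(8.30·33.7) = 0.003575 K/W
ΣR = 0.001187 + 3.080×10^-7 + 0.07521 + 0.1054 + 0.003575 = 0.1854 K/W
Q = ΔT/ΣR = (-18.6 °C − 16.5 °C)/0.1854 = -189 W
(Negative Q ⇒ heat flows inward; heat gain = 189 W.)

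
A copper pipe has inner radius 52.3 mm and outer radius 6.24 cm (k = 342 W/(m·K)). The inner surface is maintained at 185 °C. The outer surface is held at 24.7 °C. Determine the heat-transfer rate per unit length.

Q' = 2πk·ΔT/ln(r₂/r₁) = 2π × 342 × 160.3 / ln(0.0624/0.0523) = 1.95×10^6 W/m

Q' = 1950 kW/m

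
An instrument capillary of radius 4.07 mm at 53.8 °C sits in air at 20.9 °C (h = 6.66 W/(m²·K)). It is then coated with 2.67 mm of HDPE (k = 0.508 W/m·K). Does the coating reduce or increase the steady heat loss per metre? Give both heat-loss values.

Critical radius for a cylinder: r_cr = k/h = 0.0763 m = 7.63 cm.
Outer radius after coating: r₂ = 0.00407 + 0.00267 = 0.00674 m.
Since r₁ < r_cr and r₂ ≤ r_cr, the coating moves toward the maximum at r_cr — heat loss rises.
Bare: R = 1/(2πr₁h) = 5.872 m·K/W; Q = 32.9/5.872 = 5.60 W/m.
Coated: R = R_cond + R_conv = 3.704 m·K/W; Q = 32.9/3.704 = 8.88 W/m.

increases: 5.60 → 8.88 W/m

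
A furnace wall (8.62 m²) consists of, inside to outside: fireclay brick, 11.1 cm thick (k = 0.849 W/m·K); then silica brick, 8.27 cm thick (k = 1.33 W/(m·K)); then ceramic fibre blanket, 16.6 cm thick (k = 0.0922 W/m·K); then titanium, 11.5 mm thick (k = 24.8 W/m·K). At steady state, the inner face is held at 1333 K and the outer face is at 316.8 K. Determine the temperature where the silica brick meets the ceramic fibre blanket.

Treat each layer as a resistance in series:
  R_fireclay brick = L/(kA) = 0.111/(0.849·8.62) = 0.01517 K/W
  R_silica brick = L/(kA) = 0.0827/(1.33·8.62) = 0.007214 K/W
  R_ceramic fibre blanket = L/(kA) = 0.166/(0.0922·8.62) = 0.2089 K/W
  R_titanium = L/(kA) = 0.0115/(24.8·8.62) = 5.379×10^-5 K/W
ΣR = 0.01517 + 0.007214 + 0.2089 + 5.379×10^-5 = 0.2313 K/W
Q = ΔT/ΣR = (1333 K − 316.8 K)/0.2313 = 4393 W
From the inner boundary to the silica brick/ceramic fibre blanket interface, ΣR_partial = 0.02238 K/W.
T_interface = T_in − Q·ΣR_partial = 1333 K − (4393)(0.02238) = 1235 K

T = 1235 K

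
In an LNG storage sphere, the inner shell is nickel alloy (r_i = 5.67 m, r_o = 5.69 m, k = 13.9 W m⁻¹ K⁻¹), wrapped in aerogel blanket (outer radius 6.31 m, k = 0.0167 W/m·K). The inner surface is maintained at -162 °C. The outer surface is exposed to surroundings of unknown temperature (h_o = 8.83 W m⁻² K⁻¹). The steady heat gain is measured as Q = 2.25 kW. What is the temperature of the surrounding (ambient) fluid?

T_out = 23.7 °C

Series resistances:
  R_nickel alloy = (1/5.67 − 1/5.69)/(4πk) = 6.199×10^-4/(4π·13.9) = 3.549×10^-6 K/W
  R_aerogel blanket = (1/5.69 − 1/6.31)/(4πk) = 0.01727/(4π·0.0167) = 0.08229 K/W
  R_conv,out = 1/(4πr²h) = 1/(4π·6.31²·8.83) = 2.263×10^-4 K/W
ΣR = 0.08252 K/W
ΔT = Q·ΣR = 2250 × 0.08252 = 185.7 K
Heat flows inward, so T_out = T_in + ΔT = -162 + 185.7 = 23.7 °C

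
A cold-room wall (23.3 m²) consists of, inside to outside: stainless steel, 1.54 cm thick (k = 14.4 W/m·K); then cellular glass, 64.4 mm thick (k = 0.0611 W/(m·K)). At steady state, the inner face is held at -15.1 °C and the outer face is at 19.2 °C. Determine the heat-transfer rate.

Q = 757 W

Resistance network (inner→outer):
  R_stainless steel = L/(kA) = 0.0154/(14.4·23.3) = 4.590×10^-5 K/W
  R_cellular glass = L/(kA) = 0.0644/(0.0611·23.3) = 0.04524 K/W
ΣR = 4.590×10^-5 + 0.04524 = 0.04529 K/W
Q = ΔT/ΣR = (-15.1 °C − 19.2 °C)/0.04529 = -757 W
(Negative Q ⇒ heat flows inward; heat gain = 757 W.)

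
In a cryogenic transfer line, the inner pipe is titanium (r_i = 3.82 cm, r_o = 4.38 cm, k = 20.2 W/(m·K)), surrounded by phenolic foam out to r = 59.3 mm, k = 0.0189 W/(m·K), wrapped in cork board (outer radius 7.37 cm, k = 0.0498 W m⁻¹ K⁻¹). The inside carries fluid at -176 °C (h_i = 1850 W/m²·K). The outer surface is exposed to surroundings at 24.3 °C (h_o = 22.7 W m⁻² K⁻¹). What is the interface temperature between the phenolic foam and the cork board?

T = -23.0 °C

Resistance network (inner→outer):
  R'_conv,in = 1/(2πr h) = 1/(2π·0.0382·1850) = 0.002252 m·K/W
  R'_titanium = ln(0.0438/0.0382)/(2πk) = 0.1368/(2π·20.2) = 0.001078 m·K/W
  R'_phenolic foam = ln(0.0593/0.0438)/(2πk) = 0.3030/(2π·0.0189) = 2.551 m·K/W
  R'_cork board = ln(0.0737/0.0593)/(2πk) = 0.2174/(2π·0.0498) = 0.6948 m·K/W
  R'_conv,out = 1/(2πr h) = 1/(2π·0.0737·22.7) = 0.09513 m·K/W
ΣR = 0.002252 + 0.001078 + 2.551 + 0.6948 + 0.09513 = 3.344 m·K/W
Q' = ΔT/ΣR = (-176 °C − 24.3 °C)/3.344 = -59.90 W/m
From the inner boundary to the phenolic foam/cork board interface, ΣR_partial = 2.554 m·K/W.
T_interface = T_in − Q'·ΣR_partial = -176 °C − (-59.90)(2.554) = -23.0 °C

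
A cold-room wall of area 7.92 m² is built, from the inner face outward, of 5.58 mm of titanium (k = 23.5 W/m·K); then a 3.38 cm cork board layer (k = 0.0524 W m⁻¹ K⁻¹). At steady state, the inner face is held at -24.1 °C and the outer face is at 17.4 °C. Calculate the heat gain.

Q = 509 W

Treat each layer as a resistance in series:
  R_titanium = L/(kA) = 0.00558/(23.5·7.92) = 2.998×10^-5 K/W
  R_cork board = L/(kA) = 0.0338/(0.0524·7.92) = 0.08144 K/W
ΣR = 2.998×10^-5 + 0.08144 = 0.08147 K/W
Q = ΔT/ΣR = (-24.1 °C − 17.4 °C)/0.08147 = -509 W
(Negative Q ⇒ heat flows inward; heat gain = 509 W.)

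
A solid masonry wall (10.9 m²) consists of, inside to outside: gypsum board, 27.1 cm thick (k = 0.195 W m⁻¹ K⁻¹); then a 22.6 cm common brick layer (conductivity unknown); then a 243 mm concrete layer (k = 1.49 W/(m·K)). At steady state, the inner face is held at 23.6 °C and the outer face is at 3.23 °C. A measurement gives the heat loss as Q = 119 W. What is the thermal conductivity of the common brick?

k = 0.722 W/m·K

ΣR = ΔT/Q = |23.6 − 3.23|/119 = 0.1712 K/W
Known resistances:
  R_gypsum board = L/(kA) = 0.271/(0.195·10.9) = 0.1275 K/W
  R_concrete = L/(kA) = 0.243/(1.49·10.9) = 0.01496 K/W
R_common brick = ΣR − ΣR_known = 0.1712 − 0.1425 = 0.02870 K/W
L/(kA) = 0.02870 ⇒ k = 0.226/(0.02870·10.9) = 0.722 W/m·K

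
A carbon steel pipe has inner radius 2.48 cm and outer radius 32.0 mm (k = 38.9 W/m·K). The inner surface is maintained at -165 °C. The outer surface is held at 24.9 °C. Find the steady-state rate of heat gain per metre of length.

Q' = 1.82×10^5 W/m

Q' = 2πk·ΔT/ln(r₂/r₁) = 2π × 38.9 × 189.9 / ln(0.0320/0.0248) = 1.82×10^5 W/m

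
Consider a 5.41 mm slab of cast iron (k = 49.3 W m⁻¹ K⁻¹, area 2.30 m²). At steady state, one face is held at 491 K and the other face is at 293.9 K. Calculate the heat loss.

Q = kA·ΔT/L = 49.3 × 2.30 × |491 K − 293.9 K| / 0.00541 = 4.13×10^6 W

Q = 4130 kW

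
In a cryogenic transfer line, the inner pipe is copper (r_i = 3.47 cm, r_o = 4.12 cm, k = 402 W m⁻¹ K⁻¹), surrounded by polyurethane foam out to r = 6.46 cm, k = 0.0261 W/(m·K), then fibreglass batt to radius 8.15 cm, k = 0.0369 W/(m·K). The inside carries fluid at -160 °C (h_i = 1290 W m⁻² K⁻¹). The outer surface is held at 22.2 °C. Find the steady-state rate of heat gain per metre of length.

Treat each layer as a resistance in series:
  R'_conv,in = 1/(2πr h) = 1/(2π·0.0347·1290) = 0.003556 m·K/W
  R'_copper = ln(0.0412/0.0347)/(2πk) = 0.1717/(2π·402) = 6.798×10^-5 m·K/W
  R'_polyurethane foam = ln(0.0646/0.0412)/(2πk) = 0.4498/(2π·0.0261) = 2.743 m·K/W
  R'_fibreglass batt = ln(0.0815/0.0646)/(2πk) = 0.2324/(2π·0.0369) = 1.002 m·K/W
ΣR = 0.003556 + 6.798×10^-5 + 2.743 + 1.002 = 3.749 m·K/W
Q' = ΔT/ΣR = (-160 °C − 22.2 °C)/3.749 = -48.6 W/m
(Negative Q' ⇒ heat flows inward; heat gain = 48.6 W/m.)

Q' = 48.6 W/m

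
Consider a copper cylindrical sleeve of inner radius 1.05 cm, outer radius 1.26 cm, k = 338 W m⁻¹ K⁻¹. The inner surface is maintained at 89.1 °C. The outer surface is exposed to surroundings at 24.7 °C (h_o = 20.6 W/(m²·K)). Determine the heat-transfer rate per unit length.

Q' = 105 W/m

Treat each layer as a resistance in series:
  R'_copper = ln(0.0126/0.0105)/(2πk) = 0.1823/(2π·338) = 8.585×10^-5 m·K/W
  R'_conv,out = 1/(2πr h) = 1/(2π·0.0126·20.6) = 0.6132 m·K/W
ΣR = 8.585×10^-5 + 0.6132 = 0.6133 m·K/W
Q' = ΔT/ΣR = (89.1 °C − 24.7 °C)/0.6133 = 105 W/m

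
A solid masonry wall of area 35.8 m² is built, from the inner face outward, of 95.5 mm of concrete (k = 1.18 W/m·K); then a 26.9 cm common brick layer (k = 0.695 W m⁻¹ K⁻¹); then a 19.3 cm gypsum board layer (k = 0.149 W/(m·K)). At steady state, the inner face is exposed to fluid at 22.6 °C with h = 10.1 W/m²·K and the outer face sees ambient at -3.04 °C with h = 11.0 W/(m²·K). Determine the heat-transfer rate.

Treat each layer as a resistance in series:
  R_conv,in = 1/(hA) = 1/(10.1·35.8) = 0.002766 K/W
  R_concrete = L/(kA) = 0.0955/(1.18·35.8) = 0.002261 K/W
  R_common brick = L/(kA) = 0.269/(0.695·35.8) = 0.01081 K/W
  R_gypsum board = L/(kA) = 0.193/(0.149·35.8) = 0.03618 K/W
  R_conv,out = 1/(hA) = 1/(11.0·35.8) = 0.002539 K/W
ΣR = 0.002766 + 0.002261 + 0.01081 + 0.03618 + 0.002539 = 0.05456 K/W
Q = ΔT/ΣR = (22.6 °C − -3.04 °C)/0.05456 = 470 W

Q = 470 W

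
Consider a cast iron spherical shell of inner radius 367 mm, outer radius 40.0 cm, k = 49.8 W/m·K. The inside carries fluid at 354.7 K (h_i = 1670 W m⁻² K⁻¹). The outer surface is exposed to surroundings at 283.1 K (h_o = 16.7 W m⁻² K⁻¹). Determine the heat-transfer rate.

Treat each layer as a resistance in series:
  R_conv,in = 1/(4πr²h) = 1/(4π·0.367²·1670) = 3.538×10^-4 K/W
  R_cast iron = (1/0.367 − 1/0.400)/(4πk) = 0.2248/(4π·49.8) = 3.592×10^-4 K/W
  R_conv,out = 1/(4πr²h) = 1/(4π·0.400²·16.7) = 0.02978 K/W
ΣR = 3.538×10^-4 + 3.592×10^-4 + 0.02978 = 0.03049 K/W
Q = ΔT/ΣR = (354.7 K − 283.1 K)/0.03049 = 2350 W

Q = 2.35 kW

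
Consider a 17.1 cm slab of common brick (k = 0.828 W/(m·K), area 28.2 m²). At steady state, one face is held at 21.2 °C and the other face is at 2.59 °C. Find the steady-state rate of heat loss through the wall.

Q = kA·ΔT/L = 0.828 × 28.2 × |21.2 °C − 2.59 °C| / 0.171 = 2540 W

Q = 2540 W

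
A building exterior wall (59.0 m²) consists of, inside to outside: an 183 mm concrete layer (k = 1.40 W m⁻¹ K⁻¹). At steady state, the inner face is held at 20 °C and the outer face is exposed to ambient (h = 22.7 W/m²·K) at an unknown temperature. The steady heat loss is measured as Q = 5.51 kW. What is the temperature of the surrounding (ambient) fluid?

Series resistances:
  R_concrete = L/(kA) = 0.183/(1.40·59.0) = 0.002215 K/W
  R_conv,out = 1/(hA) = 1/(22.7·59.0) = 7.467×10^-4 K/W
ΣR = 0.002962 K/W
ΔT = Q·ΣR = 5510 × 0.002962 = 16.32 K
Heat flows outward, so T_out = T_in − ΔT = 20 − 16.32 = 3.68 °C

T_out = 3.68 °C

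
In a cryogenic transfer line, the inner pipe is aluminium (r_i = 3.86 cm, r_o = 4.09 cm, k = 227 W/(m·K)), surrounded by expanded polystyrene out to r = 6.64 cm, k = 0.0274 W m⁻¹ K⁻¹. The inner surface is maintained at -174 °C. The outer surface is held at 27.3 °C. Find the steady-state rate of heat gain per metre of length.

Q' = 71.5 W/m

Treat each layer as a resistance in series:
  R'_aluminium = ln(0.0409/0.0386)/(2πk) = 0.05788/(2π·227) = 4.058×10^-5 m·K/W
  R'_expanded polystyrene = ln(0.0664/0.0409)/(2πk) = 0.4846/(2π·0.0274) = 2.815 m·K/W
ΣR = 4.058×10^-5 + 2.815 = 2.815 m·K/W
Q' = ΔT/ΣR = (-174 °C − 27.3 °C)/2.815 = -71.5 W/m
(Negative Q' ⇒ heat flows inward; heat gain = 71.5 W/m.)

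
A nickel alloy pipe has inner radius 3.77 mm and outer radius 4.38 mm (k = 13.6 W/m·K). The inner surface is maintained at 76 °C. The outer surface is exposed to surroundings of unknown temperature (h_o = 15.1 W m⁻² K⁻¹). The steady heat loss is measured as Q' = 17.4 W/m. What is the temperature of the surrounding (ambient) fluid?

Sum the resistances:
  R'_nickel alloy = ln(0.00438/0.00377)/(2πk) = 0.1500/(2π·13.6) = 0.001755 m·K/W
  R'_conv,out = 1/(2πr h) = 1/(2π·0.00438·15.1) = 2.406 m·K/W
ΣR = 2.408 m·K/W
ΔT = Q'·ΣR = 17.4 × 2.408 = 41.90 K
Heat flows outward, so T_out = T_in − ΔT = 76 − 41.90 = 34.1 °C

T_out = 34.1 °C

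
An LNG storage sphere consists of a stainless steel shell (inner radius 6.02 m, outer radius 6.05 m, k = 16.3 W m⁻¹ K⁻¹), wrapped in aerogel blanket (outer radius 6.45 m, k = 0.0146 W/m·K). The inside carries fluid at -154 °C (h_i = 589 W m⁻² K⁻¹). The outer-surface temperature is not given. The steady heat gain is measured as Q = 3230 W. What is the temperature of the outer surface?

Series resistances:
  R_conv,in = 1/(4πr²h) = 1/(4π·6.02²·589) = 3.728×10^-6 K/W
  R_stainless steel = (1/6.02 − 1/6.05)/(4πk) = 8.237×10^-4/(4π·16.3) = 4.021×10^-6 K/W
  R_aerogel blanket = (1/6.05 − 1/6.45)/(4πk) = 0.01025/(4π·0.0146) = 0.05587 K/W
ΣR = 0.05588 K/W
ΔT = Q·ΣR = 3230 × 0.05588 = 180.5 K
Heat flows inward, so T_out = T_in + ΔT = -154 + 180.5 = 26.5 °C

T_out = 26.5 °C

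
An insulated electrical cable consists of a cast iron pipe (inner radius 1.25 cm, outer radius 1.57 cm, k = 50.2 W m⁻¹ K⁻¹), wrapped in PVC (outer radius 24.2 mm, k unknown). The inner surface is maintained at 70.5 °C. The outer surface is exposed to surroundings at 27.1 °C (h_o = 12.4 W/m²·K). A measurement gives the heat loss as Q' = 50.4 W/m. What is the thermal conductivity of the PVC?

ΣR = ΔT/Q' = |70.5 − 27.1|/50.4 = 0.8611 m·K/W
Known resistances:
  R'_cast iron = ln(0.0157/0.0125)/(2πk) = 0.2279/(2π·50.2) = 7.226×10^-4 m·K/W
  R'_conv,out = 1/(2πr h) = 1/(2π·0.0242·12.4) = 0.5304 m·K/W
R_PVC = ΣR − ΣR_known = 0.8611 − 0.5311 = 0.3300 m·K/W
ln(r₂/r₁)/(2πk) = 0.3300 ⇒ k = 0.4327/(2π·0.3300) = 0.209 W/m·K

k = 0.209 W/m·K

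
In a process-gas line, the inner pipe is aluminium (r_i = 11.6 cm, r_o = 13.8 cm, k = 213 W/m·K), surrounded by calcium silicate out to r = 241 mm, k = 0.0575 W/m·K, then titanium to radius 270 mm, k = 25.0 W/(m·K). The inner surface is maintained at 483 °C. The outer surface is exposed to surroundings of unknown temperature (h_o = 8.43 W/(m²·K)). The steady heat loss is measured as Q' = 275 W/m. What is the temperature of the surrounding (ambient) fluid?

T_out = 39.1 °C

Sum the resistances:
  R'_aluminium = ln(0.138/0.116)/(2πk) = 0.1737/(2π·213) = 1.298×10^-4 m·K/W
  R'_calcium silicate = ln(0.241/0.138)/(2πk) = 0.5575/(2π·0.0575) = 1.543 m·K/W
  R'_titanium = ln(0.270/0.241)/(2πk) = 0.1136/(2π·25.0) = 7.234×10^-4 m·K/W
  R'_conv,out = 1/(2πr h) = 1/(2π·0.270·8.43) = 0.06992 m·K/W
ΣR = 1.614 m·K/W
ΔT = Q'·ΣR = 275 × 1.614 = 443.9 K
Heat flows outward, so T_out = T_in − ΔT = 483 − 443.9 = 39.1 °C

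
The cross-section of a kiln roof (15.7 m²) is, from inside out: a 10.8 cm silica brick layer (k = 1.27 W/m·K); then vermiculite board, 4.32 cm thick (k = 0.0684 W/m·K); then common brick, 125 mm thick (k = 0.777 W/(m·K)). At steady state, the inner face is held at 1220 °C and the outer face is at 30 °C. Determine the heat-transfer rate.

Q = 21.3 kW

Resistance network (inner→outer):
  R_silica brick = L/(kA) = 0.108/(1.27·15.7) = 0.005417 K/W
  R_vermiculite board = L/(kA) = 0.0432/(0.0684·15.7) = 0.04023 K/W
  R_common brick = L/(kA) = 0.125/(0.777·15.7) = 0.01025 K/W
ΣR = 0.005417 + 0.04023 + 0.01025 = 0.05590 K/W
Q = ΔT/ΣR = (1220 °C − 30 °C)/0.05590 = 21300 W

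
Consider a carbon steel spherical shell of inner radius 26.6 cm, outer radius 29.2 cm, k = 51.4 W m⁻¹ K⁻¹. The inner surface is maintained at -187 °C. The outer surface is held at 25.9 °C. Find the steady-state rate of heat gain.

Q = 411 kW

Q = 4πk·ΔT/(1/r₁ − 1/r₂) = 4π × 51.4 × 212.9 / (1/0.266 − 1/0.292) = 4.11×10^5 W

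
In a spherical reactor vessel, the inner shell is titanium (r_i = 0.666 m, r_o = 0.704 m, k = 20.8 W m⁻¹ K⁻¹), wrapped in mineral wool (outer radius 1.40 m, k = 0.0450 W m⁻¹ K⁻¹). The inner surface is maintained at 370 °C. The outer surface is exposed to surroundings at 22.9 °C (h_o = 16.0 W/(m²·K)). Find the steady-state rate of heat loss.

Series thermal resistances, inner to outer:
  R_titanium = (1/0.666 − 1/0.704)/(4πk) = 0.08105/(4π·20.8) = 3.101×10^-4 K/W
  R_mineral wool = (1/0.704 − 1/1.40)/(4πk) = 0.7062/(4π·0.0450) = 1.249 K/W
  R_conv,out = 1/(4πr²h) = 1/(4π·1.40²·16.0) = 0.002538 K/W
ΣR = 3.101×10^-4 + 1.249 + 0.002538 = 1.252 K/W
Q = ΔT/ΣR = (370 °C − 22.9 °C)/1.252 = 277 W

Q = 277 W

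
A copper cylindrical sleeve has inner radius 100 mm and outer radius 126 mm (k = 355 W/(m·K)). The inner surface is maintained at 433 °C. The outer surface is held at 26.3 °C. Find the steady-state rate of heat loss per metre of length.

Q' = 2πk·ΔT/ln(r₂/r₁) = 2π × 355 × 406.7 / ln(0.126/0.100) = 3.93×10^6 W/m

Q' = 3930 kW/m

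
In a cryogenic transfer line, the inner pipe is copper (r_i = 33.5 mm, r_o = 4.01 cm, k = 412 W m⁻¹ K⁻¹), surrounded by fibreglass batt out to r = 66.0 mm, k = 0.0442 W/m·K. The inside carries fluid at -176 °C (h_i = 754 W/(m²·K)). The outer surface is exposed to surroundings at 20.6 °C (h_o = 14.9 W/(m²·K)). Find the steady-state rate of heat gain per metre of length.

Q' = 100 W/m

Resistance network (inner→outer):
  R'_conv,in = 1/(2πr h) = 1/(2π·0.0335·754) = 0.006301 m·K/W
  R'_copper = ln(0.0401/0.0335)/(2πk) = 0.1798/(2π·412) = 6.947×10^-5 m·K/W
  R'_fibreglass batt = ln(0.0660/0.0401)/(2πk) = 0.4983/(2π·0.0442) = 1.794 m·K/W
  R'_conv,out = 1/(2πr h) = 1/(2π·0.0660·14.9) = 0.1618 m·K/W
ΣR = 0.006301 + 6.947×10^-5 + 1.794 + 0.1618 = 1.962 m·K/W
Q' = ΔT/ΣR = (-176 °C − 20.6 °C)/1.962 = -100 W/m
(Negative Q' ⇒ heat flows inward; heat gain = 100 W/m.)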